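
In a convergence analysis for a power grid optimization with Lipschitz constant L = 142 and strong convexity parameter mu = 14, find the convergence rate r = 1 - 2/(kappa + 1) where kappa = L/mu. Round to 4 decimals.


Step 1: Compute the condition number.
kappa = L/mu = 142/14 = 10.1429
Step 2: Compute the convergence rate.
r = 1 - 2/(kappa + 1) = 1 - 2*mu/(L + mu) = (L - mu)/(L + mu) = 128/156 = 0.8205


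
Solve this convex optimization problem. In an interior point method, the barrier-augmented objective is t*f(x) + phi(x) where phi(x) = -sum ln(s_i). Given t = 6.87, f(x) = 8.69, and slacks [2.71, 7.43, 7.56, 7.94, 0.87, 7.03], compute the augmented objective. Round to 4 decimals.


Step 1: Compute log-barrier.
ln values: [0.9969, 2.0055, 2.0229, 2.0719, -0.1393, 1.9502]
phi = -(0.9969 + 2.0055 + 2.0229 + 2.0719 - 0.1393 + 1.9502) = -8.9082
Step 2: Compute augmented objective.
t*f(x) = 6.87*8.69 = 59.7003
Total = 59.7003 - 8.9082 = 50.7921


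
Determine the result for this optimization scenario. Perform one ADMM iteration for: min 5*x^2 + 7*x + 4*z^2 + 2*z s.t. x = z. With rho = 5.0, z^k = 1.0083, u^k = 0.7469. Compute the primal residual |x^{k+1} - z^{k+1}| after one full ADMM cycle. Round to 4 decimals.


ADMM iteration with rho = 5.0, z^k = 1.0083, u^k = 0.7469
Step 1: x-update.
Minimize 5*x^2 + 7*x + (5.0/2)*(x - 1.0083 + 0.7469)^2
FOC: (2*5 + 5.0)*x = -7 + 5.0*(1.0083 - 0.7469)
x^{k+1} = -0.3795
Step 2: z-update.
Minimize 4*z^2 + 2*z + (5.0/2)*(-0.3795 - z + 0.7469)^2
FOC: (2*4 + 5.0)*z = -2 + 5.0*(-0.3795 + 0.7469)
z^{k+1} = -0.0126
Step 3: u-update.
u^{k+1} = 0.7469 - 0.3795 + 0.0126 = 0.3799
Step 4: Primal residual = |-0.3795 + 0.0126| = 0.367


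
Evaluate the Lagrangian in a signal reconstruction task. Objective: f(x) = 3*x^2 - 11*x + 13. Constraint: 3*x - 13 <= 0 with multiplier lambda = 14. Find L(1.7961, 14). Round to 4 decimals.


Step 1: Evaluate f(x).
f(1.7961) = 3*1.7961^2 - 11*1.7961 + 13 = 2.9208
Step 2: Evaluate g(x).
g(1.7961) = 3*1.7961 - 13 = -7.6117
Step 3: Compute Lagrangian.
L = 2.9208 + 14*-7.6117 = -103.643


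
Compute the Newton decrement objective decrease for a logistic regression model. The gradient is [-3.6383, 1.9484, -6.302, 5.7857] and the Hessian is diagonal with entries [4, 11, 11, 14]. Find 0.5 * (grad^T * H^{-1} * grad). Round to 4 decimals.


Step 1: H is diagonal, so H^(-1) * g = [-0.9096, 0.1771, -0.5729, 0.4133].
Step 2: g^T H^(-1) g = sum_i g_i^2 / H_ii
  = (-3.6383)^2/4 + (1.9484)^2/11 + (-6.302)^2/11 + (5.7857)^2/14
  = 3.3093 + 0.3451 + 3.6105 + 2.391 = 9.6559
Step 3: Objective decrease = 0.5 * g^T H^(-1) g = 4.828


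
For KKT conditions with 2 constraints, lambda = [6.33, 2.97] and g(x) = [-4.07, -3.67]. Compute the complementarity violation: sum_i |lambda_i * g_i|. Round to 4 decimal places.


KKT complementary slackness check:
lambda_1 * g_1 = 6.33 * -4.07 = -25.7631
lambda_2 * g_2 = 2.97 * -3.67 = -10.8999
Total violation = 25.7631 + 10.8999 = 36.663


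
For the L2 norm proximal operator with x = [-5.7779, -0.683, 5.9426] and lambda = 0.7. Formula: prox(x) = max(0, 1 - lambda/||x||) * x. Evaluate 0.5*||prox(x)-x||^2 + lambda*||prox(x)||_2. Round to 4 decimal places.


Step 1: Compute ||x||.
||x|| = 8.3166
Step 2: Compute scaling factor.
scale = max(0, 1 - 0.7/8.3166) = 0.9158
Step 3: prox(x) = [-5.2916, -0.6255, 5.4424]
||prox(x)|| = 7.6166
Step 4: Proximal objective.
0.5*||prox-x||^2 = 0.245
lambda*||prox|| = 5.3316
Total = 5.5766


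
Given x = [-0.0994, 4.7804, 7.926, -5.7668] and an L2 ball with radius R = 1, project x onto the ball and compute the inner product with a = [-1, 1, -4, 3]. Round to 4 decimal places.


Step 1: Compute ||x|| (intermediates to 6 decimals).
||x|| = sqrt((-0.0994)^2 + 4.7804^2 + 7.926^2 + (-5.7668)^2) = 10.905942
Step 2: Project.
Since ||x|| > R, scale = R/||x|| = 1/10.905942 = 0.091693, proj(x) = scale * x
proj(x) = [-0.009114, 0.438329, 0.726759, -0.528775]
Step 3: Dot product.
a^T * proj(x) = -1*(-0.009114) + 1*0.438329 - 4*0.726759 + 3*(-0.528775) = -4.0459


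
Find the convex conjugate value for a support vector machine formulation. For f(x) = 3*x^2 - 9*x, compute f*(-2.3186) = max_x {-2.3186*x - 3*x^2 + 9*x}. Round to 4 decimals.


f*(y) = sup_x {y*x - a*x^2 - b*x} = sup_x {(y-b)*x - a*x^2}
FOC: (y - b) - 2a*x = 0 => x* = (y - b)/(2a)
x* = (-2.3186 + 9)/(2*3) = 1.1136
f*(-2.3186) = (y-b)^2/(4a) = (-2.3186 + 9)^2/(4*3)
= 44.6411/12 = 3.7201


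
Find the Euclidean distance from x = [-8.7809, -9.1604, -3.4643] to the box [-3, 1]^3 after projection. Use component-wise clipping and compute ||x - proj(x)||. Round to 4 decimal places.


Project each component onto [-3, 1].
clip(-8.7809) = -3.0, clip(-9.1604) = -3.0, clip(-3.4643) = -3.0
Projection = [-3.0, -3.0, -3.0]
Squared diffs: [33.4188, 37.9505, 0.2156]
Distance = sqrt(71.5849) = 8.4608


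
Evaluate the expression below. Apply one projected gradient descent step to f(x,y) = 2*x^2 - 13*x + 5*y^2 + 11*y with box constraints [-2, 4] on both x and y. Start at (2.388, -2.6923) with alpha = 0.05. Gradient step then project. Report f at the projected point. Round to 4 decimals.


Step 1: Compute gradient at (2.388, -2.6923).
grad_x = 2*2*2.388 - 13 = -3.448
grad_y = 2*5*-2.6923 + 11 = -15.923
Step 2: Gradient step.
x_raw = 2.388 - 0.05*-3.448 = 2.5604
y_raw = -2.6923 - 0.05*-15.923 = -1.8962
Step 3: Project onto [-2, 4].
x_proj = clip(2.5604) = 2.5604
y_proj = clip(-1.8962) = -1.8962
Step 4: Evaluate f.
f(2.5604, -1.8962) = -23.0546


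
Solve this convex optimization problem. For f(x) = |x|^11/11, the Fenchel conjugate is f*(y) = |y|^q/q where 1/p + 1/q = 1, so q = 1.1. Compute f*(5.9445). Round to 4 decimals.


The conjugate exponent q satisfies 1/p + 1/q = 1.
p = 11, so q = 11/(11 - 1) = 1.1
|y|^q = 5.9445^1.1 = 7.1044
f*(5.9445) = 7.1044 / 1.1 = 6.4585


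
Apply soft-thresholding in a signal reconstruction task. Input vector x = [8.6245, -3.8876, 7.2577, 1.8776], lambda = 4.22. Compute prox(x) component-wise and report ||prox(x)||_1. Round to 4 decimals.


Soft-thresholding with lambda = 4.22:
prox(8.6245) = sign(8.6245)*max(|8.6245| - 4.22, 0) = 4.4045
prox(-3.8876) = sign(-3.8876)*max(|-3.8876| - 4.22, 0) = 0.0
prox(7.2577) = sign(7.2577)*max(|7.2577| - 4.22, 0) = 3.0377
prox(1.8776) = sign(1.8776)*max(|1.8776| - 4.22, 0) = 0.0
prox(x) = [4.4045, 0.0, 3.0377, 0.0]
||prox(x)||_1 = 4.4045 + 0.0 + 3.0377 + 0.0 = 7.4422


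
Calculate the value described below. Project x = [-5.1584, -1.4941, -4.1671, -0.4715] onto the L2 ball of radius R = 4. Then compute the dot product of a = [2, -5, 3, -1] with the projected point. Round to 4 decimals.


Step 1: Compute ||x|| (intermediates to 6 decimals).
||x|| = sqrt((-5.1584)^2 + (-1.4941)^2 + (-4.1671)^2 + (-0.4715)^2) = 6.813843
Step 2: Project.
Since ||x|| > R, scale = R/||x|| = 4/6.813843 = 0.58704, proj(x) = scale * x
proj(x) = [-3.028187, -0.877096, -2.446254, -0.276789]
Step 3: Dot product.
a^T * proj(x) = 2*(-3.028187) - 5*(-0.877096) + 3*(-2.446254) - 1*(-0.276789) = -8.7329


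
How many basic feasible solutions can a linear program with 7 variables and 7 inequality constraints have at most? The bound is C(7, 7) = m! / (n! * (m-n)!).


Each vertex corresponds to some choice of n active constraints out of m, so the number of vertices is at most C(m, n) = m! / (n!(m-n)!).
m = 7, n = 7
Numerator: 7 * 6 * 5 * 4 * 3 * 2 * 1
Denominator: 7! = 5040
C(7, 7) = 1


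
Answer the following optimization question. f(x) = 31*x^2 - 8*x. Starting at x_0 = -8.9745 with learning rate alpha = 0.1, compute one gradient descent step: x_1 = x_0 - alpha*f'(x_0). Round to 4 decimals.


We compute the gradient at x_0 and apply the update.
f'(x) = 62*x - 8
f'(-8.9745) = 62*-8.9745 - 8 = -564.419
x_1 = -8.9745 - 0.1*-564.419 = 47.4674


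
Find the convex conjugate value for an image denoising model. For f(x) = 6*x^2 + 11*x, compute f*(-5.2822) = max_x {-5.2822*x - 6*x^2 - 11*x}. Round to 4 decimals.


f*(y) = sup_x {y*x - a*x^2 - b*x} = sup_x {(y-b)*x - a*x^2}
FOC: (y - b) - 2a*x = 0 => x* = (y - b)/(2a)
x* = (-5.2822 - 11)/(2*6) = -1.3569
f*(-5.2822) = (y-b)^2/(4a) = (-5.2822 - 11)^2/(4*6)
= 265.11/24 = 11.0463


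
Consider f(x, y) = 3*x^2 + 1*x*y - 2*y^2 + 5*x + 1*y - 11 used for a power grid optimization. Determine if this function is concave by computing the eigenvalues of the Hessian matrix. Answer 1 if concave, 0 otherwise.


The Hessian of f(x,y) = 3*x^2 + 1*x*y - 2*y^2 + 5*x + 1*y - 11 is:
H = [[6, 1], [1, -4]]
Trace = 6 - 4 = 2
Determinant = 6*-4 - (1)^2 = -25
Discriminant = (2)^2 - 4*-25 = 104.0
Eigenvalues: lambda_1 = -4.099, lambda_2 = 6.099
The function is not concave.

0


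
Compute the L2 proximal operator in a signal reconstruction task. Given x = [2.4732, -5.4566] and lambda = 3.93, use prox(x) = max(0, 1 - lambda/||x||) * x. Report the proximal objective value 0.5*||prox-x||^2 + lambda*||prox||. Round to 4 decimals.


Step 1: Compute ||x||.
||x|| = 5.9909
Step 2: Compute scaling factor.
scale = max(0, 1 - 3.93/5.9909) = 0.344
Step 3: prox(x) = [0.8508, -1.8771]
||prox(x)|| = 2.0609
Step 4: Proximal objective.
0.5*||prox-x||^2 = 7.7225
lambda*||prox|| = 8.0993
Total = 15.8219


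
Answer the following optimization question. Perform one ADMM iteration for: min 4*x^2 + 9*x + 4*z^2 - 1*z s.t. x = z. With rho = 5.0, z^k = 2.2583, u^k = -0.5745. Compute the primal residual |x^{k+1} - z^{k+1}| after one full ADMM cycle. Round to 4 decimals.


ADMM iteration with rho = 5.0, z^k = 2.2583, u^k = -0.5745
Step 1: x-update.
Minimize 4*x^2 + 9*x + (5.0/2)*(x - 2.2583 - 0.5745)^2
FOC: (2*4 + 5.0)*x = -9 + 5.0*(2.2583 + 0.5745)
x^{k+1} = 0.3972
Step 2: z-update.
Minimize 4*z^2 - 1*z + (5.0/2)*(0.3972 - z - 0.5745)^2
FOC: (2*4 + 5.0)*z = 1 + 5.0*(0.3972 - 0.5745)
z^{k+1} = 0.0087
Step 3: u-update.
u^{k+1} = -0.5745 + 0.3972 - 0.0087 = -0.186
Step 4: Primal residual = |0.3972 - 0.0087| = 0.3885


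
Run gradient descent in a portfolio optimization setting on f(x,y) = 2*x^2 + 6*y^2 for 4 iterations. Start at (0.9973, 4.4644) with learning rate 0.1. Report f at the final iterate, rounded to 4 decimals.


Gradient descent on f(x,y) = 2*x^2 + 6*y^2.
Starting point: (0.9973, 4.4644), alpha = 0.1
Step 1: grad_x = 2*2*0.9973 = 3.9892, grad_y = 2*6*4.4644 = 53.5728
  x_1 = 0.9973 - 0.1*3.9892 = 0.5984
  y_1 = 4.4644 - 0.1*53.5728 = -0.8929
Step 2: grad_x = 2*2*0.5984 = 2.3935, grad_y = 2*6*-0.8929 = -10.7146
  x_2 = 0.5984 - 0.1*2.3935 = 0.359
  y_2 = -0.8929 - 0.1*-10.7146 = 0.1786
Step 3: grad_x = 2*2*0.359 = 1.4361, grad_y = 2*6*0.1786 = 2.1429
  x_3 = 0.359 - 0.1*1.4361 = 0.2154
  y_3 = 0.1786 - 0.1*2.1429 = -0.0357
Step 4: grad_x = 2*2*0.2154 = 0.8617, grad_y = 2*6*-0.0357 = -0.4286
  x_4 = 0.2154 - 0.1*0.8617 = 0.1293
  y_4 = -0.0357 - 0.1*-0.4286 = 0.0071
f(0.1293, 0.0071) = 2*0.1293^2 + 6*0.0071^2 = 0.0337


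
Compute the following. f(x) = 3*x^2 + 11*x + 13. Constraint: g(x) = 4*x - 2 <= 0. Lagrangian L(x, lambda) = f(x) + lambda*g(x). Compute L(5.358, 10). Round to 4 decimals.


Step 1: Evaluate f(x).
f(5.358) = 3*5.358^2 + 11*5.358 + 13 = 158.0625
Step 2: Evaluate g(x).
g(5.358) = 4*5.358 - 2 = 19.432
Step 3: Compute Lagrangian.
L = 158.0625 + 10*19.432 = 352.3825


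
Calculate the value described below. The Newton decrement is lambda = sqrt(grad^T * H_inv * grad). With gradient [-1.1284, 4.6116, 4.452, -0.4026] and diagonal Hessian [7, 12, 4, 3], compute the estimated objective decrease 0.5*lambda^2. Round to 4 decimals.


Step 1: H is diagonal, so H^(-1) * g = [-0.1612, 0.3843, 1.113, -0.1342].
Step 2: g^T H^(-1) g = sum_i g_i^2 / H_ii
  = (-1.1284)^2/7 + (4.6116)^2/12 + (4.452)^2/4 + (-0.4026)^2/3
  = 0.1819 + 1.7722 + 4.9551 + 0.054 = 6.9632
Step 3: Objective decrease = 0.5 * g^T H^(-1) g = 3.4816


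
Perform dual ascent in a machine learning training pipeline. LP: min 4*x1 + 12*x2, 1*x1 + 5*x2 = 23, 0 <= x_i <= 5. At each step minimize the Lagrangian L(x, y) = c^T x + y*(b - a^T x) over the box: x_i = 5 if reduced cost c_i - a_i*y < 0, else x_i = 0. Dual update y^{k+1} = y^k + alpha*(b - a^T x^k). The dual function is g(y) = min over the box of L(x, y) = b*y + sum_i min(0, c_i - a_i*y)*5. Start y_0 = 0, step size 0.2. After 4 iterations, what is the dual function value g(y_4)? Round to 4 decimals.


Dual ascent for LP: min 4*x1 + 12*x2, 1*x1 + 5*x2 = 23, 0 <= x_i <= 5
Step 1: y^k = 0.0, reduced costs: (4.0, 12.0)
  x^k = (0.0, 0.0), subgradient = b - a^T x = 23.0
  y^{k+1} = 0.0 + 0.2*23.0 = 4.6
Step 2: y^k = 4.6, reduced costs: (-0.6, -11.0)
  x^k = (5.0, 5.0), subgradient = b - a^T x = -7.0
  y^{k+1} = 4.6 + 0.2*-7.0 = 3.2
Step 3: y^k = 3.2, reduced costs: (0.8, -4.0)
  x^k = (0.0, 5.0), subgradient = b - a^T x = -2.0
  y^{k+1} = 3.2 + 0.2*-2.0 = 2.8
Step 4: y^k = 2.8, reduced costs: (1.2, -2.0)
  x^k = (0.0, 5.0), subgradient = b - a^T x = -2.0
  y^{k+1} = 2.8 + 0.2*-2.0 = 2.4
Dual objective at y_4 = 2.4: reduced costs (1.6, 0.0), box minimizer x = (0.0, 0.0)
g(y_4) = b*y + (c1 - a1*y)*x1 + (c2 - a2*y)*x2 = 23*2.4 + 1.6*0.0 + 0.0*0.0 = 55.2 + 0.0 + 0.0 = 55.2


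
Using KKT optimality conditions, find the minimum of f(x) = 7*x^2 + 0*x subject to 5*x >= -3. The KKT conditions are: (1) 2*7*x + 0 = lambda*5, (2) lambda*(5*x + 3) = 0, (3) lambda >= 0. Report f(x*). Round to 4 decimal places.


Step 1: Try lambda = 0 (constraint inactive).
Stationarity: 2*7*x + 0 = 0
x* = 0/(2*7) = 0.0
Check constraint: 5*0.0 = 0.0 >= -3 -- satisfied.
Step 2: Compute optimal value.
f(x*) = 7*0.0^2 + 0*0.0 = 0.0


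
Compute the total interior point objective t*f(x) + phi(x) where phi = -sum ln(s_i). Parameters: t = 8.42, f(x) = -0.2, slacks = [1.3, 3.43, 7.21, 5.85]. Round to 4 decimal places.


Step 1: Compute log-barrier.
ln values: [0.2624, 1.2326, 1.9755, 1.7664]
phi = -(0.2624 + 1.2326 + 1.9755 + 1.7664) = -5.2368
Step 2: Compute augmented objective.
t*f(x) = 8.42*-0.2 = -1.684
Total = -1.684 - 5.2368 = -6.9208


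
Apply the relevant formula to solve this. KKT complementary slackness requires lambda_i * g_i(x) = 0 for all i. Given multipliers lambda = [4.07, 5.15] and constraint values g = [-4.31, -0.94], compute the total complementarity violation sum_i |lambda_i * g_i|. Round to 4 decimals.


KKT complementary slackness check:
lambda_1 * g_1 = 4.07 * -4.31 = -17.5417
lambda_2 * g_2 = 5.15 * -0.94 = -4.841
Total violation = 17.5417 + 4.841 = 22.3827


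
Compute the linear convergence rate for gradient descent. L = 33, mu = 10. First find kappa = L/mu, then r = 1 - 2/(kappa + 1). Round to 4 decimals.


Step 1: Compute the condition number.
kappa = L/mu = 33/10 = 3.3
Step 2: Compute the convergence rate.
r = 1 - 2/(kappa + 1) = 1 - 2*mu/(L + mu) = (L - mu)/(L + mu) = 23/43 = 0.5349


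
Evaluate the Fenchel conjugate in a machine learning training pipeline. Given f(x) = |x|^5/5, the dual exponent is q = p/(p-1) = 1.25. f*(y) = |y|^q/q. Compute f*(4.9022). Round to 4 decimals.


The conjugate exponent q satisfies 1/p + 1/q = 1.
p = 5, so q = 5/(5 - 1) = 1.25
|y|^q = 4.9022^1.25 = 7.2944
f*(4.9022) = 7.2944 / 1.25 = 5.8355


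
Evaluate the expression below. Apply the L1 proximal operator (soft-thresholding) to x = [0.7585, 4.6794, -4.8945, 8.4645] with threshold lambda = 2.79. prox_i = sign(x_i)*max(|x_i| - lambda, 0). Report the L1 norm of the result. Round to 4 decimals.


Soft-thresholding with lambda = 2.79:
prox(0.7585) = sign(0.7585)*max(|0.7585| - 2.79, 0) = 0.0
prox(4.6794) = sign(4.6794)*max(|4.6794| - 2.79, 0) = 1.8894
prox(-4.8945) = sign(-4.8945)*max(|-4.8945| - 2.79, 0) = -2.1045
prox(8.4645) = sign(8.4645)*max(|8.4645| - 2.79, 0) = 5.6745
prox(x) = [0.0, 1.8894, -2.1045, 5.6745]
||prox(x)||_1 = 0.0 + 1.8894 + 2.1045 + 5.6745 = 9.6684


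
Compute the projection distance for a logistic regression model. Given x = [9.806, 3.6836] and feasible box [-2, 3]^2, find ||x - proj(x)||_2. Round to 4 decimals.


Project each component onto [-2, 3].
clip(9.806) = 3.0, clip(3.6836) = 3.0
Projection = [3.0, 3.0]
Squared diffs: [46.3216, 0.4673]
Distance = sqrt(46.7889) = 6.8402


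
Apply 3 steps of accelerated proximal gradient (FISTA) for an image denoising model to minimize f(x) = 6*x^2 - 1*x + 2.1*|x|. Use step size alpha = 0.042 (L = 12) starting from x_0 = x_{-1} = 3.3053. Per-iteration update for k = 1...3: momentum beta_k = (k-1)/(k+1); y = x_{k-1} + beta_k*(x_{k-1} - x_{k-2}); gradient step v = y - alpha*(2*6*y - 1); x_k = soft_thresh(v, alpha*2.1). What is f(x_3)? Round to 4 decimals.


FISTA on f(x) = 6*x^2 - 1*x + 2.1*|x|
L = 12, alpha = 0.042
Iteration 1: beta = 0.0, y = 3.3053 + 0.0*(3.3053 - 3.3053) = 3.3053
  grad(y) = 38.6636, v = y - alpha*grad = 1.6814
  prox(v) = soft_thresh(1.6814, 0.0882) = 1.5932
Iteration 2: beta = 0.3333, y = 1.5932 + 0.3333*(1.5932 - 3.3053) = 1.0225
  grad(y) = 11.2705, v = y - alpha*grad = 0.5492
  prox(v) = soft_thresh(0.5492, 0.0882) = 0.461
Iteration 3: beta = 0.5, y = 0.461 + 0.5*(0.461 - 1.5932) = -0.1051
  grad(y) = -2.2617, v = y - alpha*grad = -0.0102
  prox(v) = soft_thresh(-0.0102, 0.0882) = 0.0
f(x_3) = 6*0.0^2 - 1*0.0 + 2.1*|0.0| = 0.0


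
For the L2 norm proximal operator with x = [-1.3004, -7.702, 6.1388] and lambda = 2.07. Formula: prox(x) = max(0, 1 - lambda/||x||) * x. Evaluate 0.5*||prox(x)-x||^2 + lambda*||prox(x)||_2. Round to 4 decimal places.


Step 1: Compute ||x||.
||x|| = 9.9346
Step 2: Compute scaling factor.
scale = max(0, 1 - 2.07/9.9346) = 0.7916
Step 3: prox(x) = [-1.0294, -6.0972, 4.8597]
||prox(x)|| = 7.8646
Step 4: Proximal objective.
0.5*||prox-x||^2 = 2.1425
lambda*||prox|| = 16.2797
Total = 18.4222


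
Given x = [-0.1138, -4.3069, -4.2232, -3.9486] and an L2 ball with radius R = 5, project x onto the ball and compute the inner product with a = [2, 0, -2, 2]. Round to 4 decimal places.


Step 1: Compute ||x|| (intermediates to 6 decimals).
||x|| = sqrt((-0.1138)^2 + (-4.3069)^2 + (-4.2232)^2 + (-3.9486)^2) = 7.210354
Step 2: Project.
Since ||x|| > R, scale = R/||x|| = 5/7.210354 = 0.693447, proj(x) = scale * x
proj(x) = [-0.078914, -2.986607, -2.928565, -2.738145]
Step 3: Dot product.
a^T * proj(x) = 2*(-0.078914) + 0*(-2.986607) - 2*(-2.928565) + 2*(-2.738145) = 0.223


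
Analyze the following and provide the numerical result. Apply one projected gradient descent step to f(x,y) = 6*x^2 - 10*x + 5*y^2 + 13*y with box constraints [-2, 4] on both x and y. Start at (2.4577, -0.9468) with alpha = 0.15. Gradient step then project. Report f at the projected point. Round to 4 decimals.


Step 1: Compute gradient at (2.4577, -0.9468).
grad_x = 2*6*2.4577 - 10 = 19.4924
grad_y = 2*5*-0.9468 + 13 = 3.532
Step 2: Gradient step.
x_raw = 2.4577 - 0.15*19.4924 = -0.4662
y_raw = -0.9468 - 0.15*3.532 = -1.4766
Step 3: Project onto [-2, 4].
x_proj = clip(-0.4662) = -0.4662
y_proj = clip(-1.4766) = -1.4766
Step 4: Evaluate f.
f(-0.4662, -1.4766) = -2.3286


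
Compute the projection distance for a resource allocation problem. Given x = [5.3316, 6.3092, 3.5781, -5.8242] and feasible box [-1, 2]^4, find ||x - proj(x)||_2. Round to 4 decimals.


Project each component onto [-1, 2].
clip(5.3316) = 2.0, clip(6.3092) = 2.0, clip(3.5781) = 2.0, clip(-5.8242) = -1.0
Projection = [2.0, 2.0, 2.0, -1.0]
Squared diffs: [11.0996, 18.5692, 2.4904, 23.2729]
Distance = sqrt(55.4321) = 7.4453


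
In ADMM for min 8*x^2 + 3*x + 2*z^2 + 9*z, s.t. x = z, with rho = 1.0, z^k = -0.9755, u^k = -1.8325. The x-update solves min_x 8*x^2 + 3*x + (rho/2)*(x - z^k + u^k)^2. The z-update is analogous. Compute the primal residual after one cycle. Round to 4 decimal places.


ADMM iteration with rho = 1.0, z^k = -0.9755, u^k = -1.8325
Step 1: x-update.
Minimize 8*x^2 + 3*x + (1.0/2)*(x + 0.9755 - 1.8325)^2
FOC: (2*8 + 1.0)*x = -3 + 1.0*(-0.9755 + 1.8325)
x^{k+1} = -0.1261
Step 2: z-update.
Minimize 2*z^2 + 9*z + (1.0/2)*(-0.1261 - z - 1.8325)^2
FOC: (2*2 + 1.0)*z = -9 + 1.0*(-0.1261 - 1.8325)
z^{k+1} = -2.1917
Step 3: u-update.
u^{k+1} = -1.8325 - 0.1261 + 2.1917 = 0.2332
Step 4: Primal residual = |-0.1261 + 2.1917| = 2.0657


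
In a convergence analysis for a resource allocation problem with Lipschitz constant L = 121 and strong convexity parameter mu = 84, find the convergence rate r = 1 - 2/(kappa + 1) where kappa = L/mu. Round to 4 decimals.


Step 1: Compute the condition number.
kappa = L/mu = 121/84 = 1.4405
Step 2: Compute the convergence rate.
r = 1 - 2/(kappa + 1) = 1 - 2*mu/(L + mu) = (L - mu)/(L + mu) = 37/205 = 0.1805


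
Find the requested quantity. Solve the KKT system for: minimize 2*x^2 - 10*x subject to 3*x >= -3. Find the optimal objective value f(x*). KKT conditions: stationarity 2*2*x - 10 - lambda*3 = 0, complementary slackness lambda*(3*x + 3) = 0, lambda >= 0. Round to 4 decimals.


Step 1: Try lambda = 0 (constraint inactive).
Stationarity: 2*2*x - 10 = 0
x* = 10/(2*2) = 2.5
Check constraint: 3*2.5 = 7.5 >= -3 -- satisfied.
Step 2: Compute optimal value.
f(x*) = 2*2.5^2 - 10*2.5 = -12.5


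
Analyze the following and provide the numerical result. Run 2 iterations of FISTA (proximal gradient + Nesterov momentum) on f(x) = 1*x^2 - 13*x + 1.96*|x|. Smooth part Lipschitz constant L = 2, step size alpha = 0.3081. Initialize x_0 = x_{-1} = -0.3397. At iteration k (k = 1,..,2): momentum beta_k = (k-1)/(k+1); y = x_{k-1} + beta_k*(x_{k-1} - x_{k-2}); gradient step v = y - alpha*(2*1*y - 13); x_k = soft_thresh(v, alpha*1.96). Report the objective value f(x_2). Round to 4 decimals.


FISTA on f(x) = 1*x^2 - 13*x + 1.96*|x|
L = 2, alpha = 0.3081
Iteration 1: beta = 0.0, y = -0.3397 + 0.0*(-0.3397 + 0.3397) = -0.3397
  grad(y) = -13.6794, v = y - alpha*grad = 3.8749
  prox(v) = soft_thresh(3.8749, 0.6039) = 3.271
Iteration 2: beta = 0.3333, y = 3.271 + 0.3333*(3.271 + 0.3397) = 4.4746
  grad(y) = -4.0507, v = y - alpha*grad = 5.7227
  prox(v) = soft_thresh(5.7227, 0.6039) = 5.1188
f(x_2) = 1*5.1188^2 - 13*5.1188 + 1.96*|5.1188| = -30.3094


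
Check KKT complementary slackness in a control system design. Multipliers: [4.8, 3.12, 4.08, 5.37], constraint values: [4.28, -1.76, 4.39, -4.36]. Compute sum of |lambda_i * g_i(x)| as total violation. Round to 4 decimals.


KKT complementary slackness check:
lambda_1 * g_1 = 4.8 * 4.28 = 20.544
lambda_2 * g_2 = 3.12 * -1.76 = -5.4912
lambda_3 * g_3 = 4.08 * 4.39 = 17.9112
lambda_4 * g_4 = 5.37 * -4.36 = -23.4132
Total violation = 20.544 + 5.4912 + 17.9112 + 23.4132 = 67.3596


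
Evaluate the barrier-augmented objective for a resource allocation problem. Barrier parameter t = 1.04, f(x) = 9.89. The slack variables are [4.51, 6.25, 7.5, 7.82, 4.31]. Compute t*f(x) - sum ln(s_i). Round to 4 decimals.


Step 1: Compute log-barrier.
ln values: [1.5063, 1.8326, 2.0149, 2.0567, 1.4609]
phi = -(1.5063 + 1.8326 + 2.0149 + 2.0567 + 1.4609) = -8.8714
Step 2: Compute augmented objective.
t*f(x) = 1.04*9.89 = 10.2856
Total = 10.2856 - 8.8714 = 1.4142


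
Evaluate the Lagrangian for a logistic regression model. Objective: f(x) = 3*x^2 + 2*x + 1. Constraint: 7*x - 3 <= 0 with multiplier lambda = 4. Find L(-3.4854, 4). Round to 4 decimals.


Step 1: Evaluate f(x).
f(-3.4854) = 3*(-3.4854)^2 + 2*(-3.4854) + 1 = 30.4732
Step 2: Evaluate g(x).
g(-3.4854) = 7*-3.4854 - 3 = -27.3978
Step 3: Compute Lagrangian.
L = 30.4732 + 4*-27.3978 = -79.118


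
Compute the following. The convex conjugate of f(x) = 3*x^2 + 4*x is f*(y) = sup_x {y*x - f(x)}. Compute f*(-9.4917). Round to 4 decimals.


f*(y) = sup_x {y*x - a*x^2 - b*x} = sup_x {(y-b)*x - a*x^2}
FOC: (y - b) - 2a*x = 0 => x* = (y - b)/(2a)
x* = (-9.4917 - 4)/(2*3) = -2.2486
f*(-9.4917) = (y-b)^2/(4a) = (-9.4917 - 4)^2/(4*3)
= 182.026/12 = 15.1688


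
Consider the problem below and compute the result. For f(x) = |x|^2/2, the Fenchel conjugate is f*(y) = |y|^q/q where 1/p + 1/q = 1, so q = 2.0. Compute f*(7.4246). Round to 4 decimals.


The conjugate exponent q satisfies 1/p + 1/q = 1.
p = 2, so q = 2/(2 - 1) = 2.0
|y|^q = 7.4246^2.0 = 55.1247
f*(7.4246) = 55.1247 / 2.0 = 27.5623


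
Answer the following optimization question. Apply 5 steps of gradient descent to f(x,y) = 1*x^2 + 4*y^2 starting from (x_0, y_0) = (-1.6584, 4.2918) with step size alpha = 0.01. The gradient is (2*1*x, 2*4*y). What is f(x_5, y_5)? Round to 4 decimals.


Gradient descent on f(x,y) = 1*x^2 + 4*y^2.
Starting point: (-1.6584, 4.2918), alpha = 0.01
Step 1: grad_x = 2*1*-1.6584 = -3.3168, grad_y = 2*4*4.2918 = 34.3344
  x_1 = -1.6584 - 0.01*-3.3168 = -1.6252
  y_1 = 4.2918 - 0.01*34.3344 = 3.9485
Step 2: grad_x = 2*1*-1.6252 = -3.2505, grad_y = 2*4*3.9485 = 31.5876
  x_2 = -1.6252 - 0.01*-3.2505 = -1.5927
  y_2 = 3.9485 - 0.01*31.5876 = 3.6326
Step 3: grad_x = 2*1*-1.5927 = -3.1855, grad_y = 2*4*3.6326 = 29.0606
  x_3 = -1.5927 - 0.01*-3.1855 = -1.5609
  y_3 = 3.6326 - 0.01*29.0606 = 3.342
Step 4: grad_x = 2*1*-1.5609 = -3.1217, grad_y = 2*4*3.342 = 26.7358
  x_4 = -1.5609 - 0.01*-3.1217 = -1.5297
  y_4 = 3.342 - 0.01*26.7358 = 3.0746
Step 5: grad_x = 2*1*-1.5297 = -3.0593, grad_y = 2*4*3.0746 = 24.5969
  x_5 = -1.5297 - 0.01*-3.0593 = -1.4991
  y_5 = 3.0746 - 0.01*24.5969 = 2.8286
f(-1.4991, 2.8286) = 1*(-1.4991)^2 + 4*2.8286^2 = 34.2521


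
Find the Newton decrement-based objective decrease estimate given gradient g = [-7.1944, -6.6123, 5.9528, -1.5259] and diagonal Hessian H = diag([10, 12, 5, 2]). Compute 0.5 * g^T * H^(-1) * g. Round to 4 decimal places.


Step 1: H is diagonal, so H^(-1) * g = [-0.7194, -0.551, 1.1906, -0.763].
Step 2: g^T H^(-1) g = sum_i g_i^2 / H_ii
  = (-7.1944)^2/10 + (-6.6123)^2/12 + (5.9528)^2/5 + (-1.5259)^2/2
  = 5.1759 + 3.6435 + 7.0872 + 1.1642 = 17.0708
Step 3: Objective decrease = 0.5 * g^T H^(-1) g = 8.5354


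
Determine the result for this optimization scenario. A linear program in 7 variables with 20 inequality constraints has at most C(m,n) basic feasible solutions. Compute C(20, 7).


Each vertex corresponds to some choice of n active constraints out of m, so the number of vertices is at most C(m, n) = m! / (n!(m-n)!).
m = 20, n = 7
Numerator: 20 * 19 * 18 * 17 * 16 * 15 * 14
Denominator: 7! = 5040
C(20, 7) = 77520


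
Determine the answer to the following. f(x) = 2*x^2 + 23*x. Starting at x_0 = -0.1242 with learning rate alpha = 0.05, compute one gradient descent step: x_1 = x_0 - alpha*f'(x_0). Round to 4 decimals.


We compute the gradient at x_0 and apply the update.
f'(x) = 4*x + 23
f'(-0.1242) = 4*-0.1242 + 23 = 22.5032
x_1 = -0.1242 - 0.05*22.5032 = -1.2494


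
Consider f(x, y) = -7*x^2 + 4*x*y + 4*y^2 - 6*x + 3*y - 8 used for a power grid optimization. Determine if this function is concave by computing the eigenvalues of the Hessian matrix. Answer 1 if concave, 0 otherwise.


The Hessian of f(x,y) = -7*x^2 + 4*x*y + 4*y^2 - 6*x + 3*y - 8 is:
H = [[-14, 4], [4, 8]]
Trace = -14 + 8 = -6
Determinant = -14*8 - (4)^2 = -128
Discriminant = (-6)^2 - 4*-128 = 548.0
Eigenvalues: lambda_1 = -14.7047, lambda_2 = 8.7047
The function is not concave.

0


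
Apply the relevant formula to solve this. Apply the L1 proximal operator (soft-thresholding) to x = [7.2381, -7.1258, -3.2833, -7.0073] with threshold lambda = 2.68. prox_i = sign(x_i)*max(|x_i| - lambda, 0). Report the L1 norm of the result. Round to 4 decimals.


Soft-thresholding with lambda = 2.68:
prox(7.2381) = sign(7.2381)*max(|7.2381| - 2.68, 0) = 4.5581
prox(-7.1258) = sign(-7.1258)*max(|-7.1258| - 2.68, 0) = -4.4458
prox(-3.2833) = sign(-3.2833)*max(|-3.2833| - 2.68, 0) = -0.6033
prox(-7.0073) = sign(-7.0073)*max(|-7.0073| - 2.68, 0) = -4.3273
prox(x) = [4.5581, -4.4458, -0.6033, -4.3273]
||prox(x)||_1 = 4.5581 + 4.4458 + 0.6033 + 4.3273 = 13.9345


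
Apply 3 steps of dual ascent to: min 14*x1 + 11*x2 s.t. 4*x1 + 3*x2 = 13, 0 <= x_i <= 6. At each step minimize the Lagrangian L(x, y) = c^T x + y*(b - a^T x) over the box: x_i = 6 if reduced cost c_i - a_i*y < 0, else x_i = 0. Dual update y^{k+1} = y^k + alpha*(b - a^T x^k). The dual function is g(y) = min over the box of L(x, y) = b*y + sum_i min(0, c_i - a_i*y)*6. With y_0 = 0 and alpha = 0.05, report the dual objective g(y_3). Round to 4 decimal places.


Dual ascent for LP: min 14*x1 + 11*x2, 4*x1 + 3*x2 = 13, 0 <= x_i <= 6
Step 1: y^k = 0.0, reduced costs: (14.0, 11.0)
  x^k = (0.0, 0.0), subgradient = b - a^T x = 13.0
  y^{k+1} = 0.0 + 0.05*13.0 = 0.65
Step 2: y^k = 0.65, reduced costs: (11.4, 9.05)
  x^k = (0.0, 0.0), subgradient = b - a^T x = 13.0
  y^{k+1} = 0.65 + 0.05*13.0 = 1.3
Step 3: y^k = 1.3, reduced costs: (8.8, 7.1)
  x^k = (0.0, 0.0), subgradient = b - a^T x = 13.0
  y^{k+1} = 1.3 + 0.05*13.0 = 1.95
Dual objective at y_3 = 1.95: reduced costs (6.2, 5.15), box minimizer x = (0.0, 0.0)
g(y_3) = b*y + (c1 - a1*y)*x1 + (c2 - a2*y)*x2 = 13*1.95 + 6.2*0.0 + 5.15*0.0 = 25.35 + 0.0 + 0.0 = 25.35


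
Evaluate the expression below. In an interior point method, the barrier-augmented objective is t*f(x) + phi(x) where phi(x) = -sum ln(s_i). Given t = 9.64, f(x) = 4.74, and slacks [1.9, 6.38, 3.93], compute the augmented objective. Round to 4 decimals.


Step 1: Compute log-barrier.
ln values: [0.6419, 1.8532, 1.3686]
phi = -(0.6419 + 1.8532 + 1.3686) = -3.8637
Step 2: Compute augmented objective.
t*f(x) = 9.64*4.74 = 45.6936
Total = 45.6936 - 3.8637 = 41.8299


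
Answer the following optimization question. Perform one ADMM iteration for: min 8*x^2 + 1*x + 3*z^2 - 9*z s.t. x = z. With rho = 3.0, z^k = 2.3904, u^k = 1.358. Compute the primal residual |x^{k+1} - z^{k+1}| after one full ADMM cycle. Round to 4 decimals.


ADMM iteration with rho = 3.0, z^k = 2.3904, u^k = 1.358
Step 1: x-update.
Minimize 8*x^2 + 1*x + (3.0/2)*(x - 2.3904 + 1.358)^2
FOC: (2*8 + 3.0)*x = -1 + 3.0*(2.3904 - 1.358)
x^{k+1} = 0.1104
Step 2: z-update.
Minimize 3*z^2 - 9*z + (3.0/2)*(0.1104 - z + 1.358)^2
FOC: (2*3 + 3.0)*z = 9 + 3.0*(0.1104 + 1.358)
z^{k+1} = 1.4895
Step 3: u-update.
u^{k+1} = 1.358 + 0.1104 - 1.4895 = -0.0211
Step 4: Primal residual = |0.1104 - 1.4895| = 1.3791


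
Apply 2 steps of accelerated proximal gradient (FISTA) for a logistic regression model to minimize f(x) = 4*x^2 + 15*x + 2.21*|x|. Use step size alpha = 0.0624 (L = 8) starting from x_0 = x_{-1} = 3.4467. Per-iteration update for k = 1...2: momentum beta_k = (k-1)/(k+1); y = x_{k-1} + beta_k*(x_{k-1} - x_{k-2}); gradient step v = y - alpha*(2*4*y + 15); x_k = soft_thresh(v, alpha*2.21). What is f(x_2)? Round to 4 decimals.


FISTA on f(x) = 4*x^2 + 15*x + 2.21*|x|
L = 8, alpha = 0.0624
Iteration 1: beta = 0.0, y = 3.4467 + 0.0*(3.4467 - 3.4467) = 3.4467
  grad(y) = 42.5736, v = y - alpha*grad = 0.7901
  prox(v) = soft_thresh(0.7901, 0.1379) = 0.6522
Iteration 2: beta = 0.3333, y = 0.6522 + 0.3333*(0.6522 - 3.4467) = -0.2793
  grad(y) = 12.7656, v = y - alpha*grad = -1.0759
  prox(v) = soft_thresh(-1.0759, 0.1379) = -0.938
f(x_2) = 4*(-0.938)^2 + 15*(-0.938) + 2.21*|-0.938| = -8.4775


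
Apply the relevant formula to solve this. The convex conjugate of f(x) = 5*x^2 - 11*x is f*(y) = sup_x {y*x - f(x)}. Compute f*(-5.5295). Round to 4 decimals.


f*(y) = sup_x {y*x - a*x^2 - b*x} = sup_x {(y-b)*x - a*x^2}
FOC: (y - b) - 2a*x = 0 => x* = (y - b)/(2a)
x* = (-5.5295 + 11)/(2*5) = 0.5471
f*(-5.5295) = (y-b)^2/(4a) = (-5.5295 + 11)^2/(4*5)
= 29.9264/20 = 1.4963


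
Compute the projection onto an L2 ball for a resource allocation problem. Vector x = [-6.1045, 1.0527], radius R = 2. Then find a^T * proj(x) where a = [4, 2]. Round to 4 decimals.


Step 1: Compute ||x|| (intermediates to 6 decimals).
||x|| = sqrt((-6.1045)^2 + 1.0527^2) = 6.194602
Step 2: Project.
Since ||x|| > R, scale = R/||x|| = 2/6.194602 = 0.322862, proj(x) = scale * x
proj(x) = [-1.970911, 0.339877]
Step 3: Dot product.
a^T * proj(x) = 4*(-1.970911) + 2*0.339877 = -7.2039


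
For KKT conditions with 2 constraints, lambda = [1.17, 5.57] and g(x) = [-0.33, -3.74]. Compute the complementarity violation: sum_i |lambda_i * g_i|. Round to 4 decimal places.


KKT complementary slackness check:
lambda_1 * g_1 = 1.17 * -0.33 = -0.3861
lambda_2 * g_2 = 5.57 * -3.74 = -20.8318
Total violation = 0.3861 + 20.8318 = 21.2179


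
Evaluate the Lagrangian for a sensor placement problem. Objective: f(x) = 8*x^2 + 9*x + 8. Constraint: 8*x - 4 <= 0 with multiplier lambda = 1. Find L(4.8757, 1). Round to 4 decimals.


Step 1: Evaluate f(x).
f(4.8757) = 8*4.8757^2 + 9*4.8757 + 8 = 242.0609
Step 2: Evaluate g(x).
g(4.8757) = 8*4.8757 - 4 = 35.0056
Step 3: Compute Lagrangian.
L = 242.0609 + 1*35.0056 = 277.0665


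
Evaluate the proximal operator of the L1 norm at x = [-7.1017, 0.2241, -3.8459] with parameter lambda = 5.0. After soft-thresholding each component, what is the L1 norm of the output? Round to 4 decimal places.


Soft-thresholding with lambda = 5.0:
prox(-7.1017) = sign(-7.1017)*max(|-7.1017| - 5.0, 0) = -2.1017
prox(0.2241) = sign(0.2241)*max(|0.2241| - 5.0, 0) = 0.0
prox(-3.8459) = sign(-3.8459)*max(|-3.8459| - 5.0, 0) = 0.0
prox(x) = [-2.1017, 0.0, 0.0]
||prox(x)||_1 = 2.1017 + 0.0 + 0.0 = 2.1017


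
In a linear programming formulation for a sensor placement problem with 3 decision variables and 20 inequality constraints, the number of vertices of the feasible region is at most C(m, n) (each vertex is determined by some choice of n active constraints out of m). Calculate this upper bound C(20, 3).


Each vertex corresponds to some choice of n active constraints out of m, so the number of vertices is at most C(m, n) = m! / (n!(m-n)!).
m = 20, n = 3
Numerator: 20 * 19 * 18
Denominator: 3! = 6
C(20, 3) = 1140


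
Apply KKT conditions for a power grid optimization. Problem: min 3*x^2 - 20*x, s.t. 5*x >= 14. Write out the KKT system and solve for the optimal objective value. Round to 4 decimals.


Step 1: Try lambda = 0 (constraint inactive).
Stationarity: 2*3*x - 20 = 0
x* = 20/(2*3) = 10/3 = 3.3333 (rounded; the exact value 10/3 is used below)
Check constraint: 5*3.3333 = 16.6665 >= 14 -- satisfied.
Step 2: Compute optimal value.
f(x*) = 3*(10/3)^2 - 20*(10/3) = -33.3333


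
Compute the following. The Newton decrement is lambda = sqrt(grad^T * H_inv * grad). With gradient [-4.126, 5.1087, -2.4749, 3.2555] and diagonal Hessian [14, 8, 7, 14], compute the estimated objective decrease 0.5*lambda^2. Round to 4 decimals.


Step 1: H is diagonal, so H^(-1) * g = [-0.2947, 0.6386, -0.3536, 0.2325].
Step 2: g^T H^(-1) g = sum_i g_i^2 / H_ii
  = (-4.126)^2/14 + (5.1087)^2/8 + (-2.4749)^2/7 + (3.2555)^2/14
  = 1.216 + 3.2624 + 0.875 + 0.757 = 6.1104
Step 3: Objective decrease = 0.5 * g^T H^(-1) g = 3.0552


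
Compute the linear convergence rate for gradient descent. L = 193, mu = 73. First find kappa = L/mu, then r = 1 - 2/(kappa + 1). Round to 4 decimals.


Step 1: Compute the condition number.
kappa = L/mu = 193/73 = 2.6438
Step 2: Compute the convergence rate.
r = 1 - 2/(kappa + 1) = 1 - 2*mu/(L + mu) = (L - mu)/(L + mu) = 120/266 = 0.4511


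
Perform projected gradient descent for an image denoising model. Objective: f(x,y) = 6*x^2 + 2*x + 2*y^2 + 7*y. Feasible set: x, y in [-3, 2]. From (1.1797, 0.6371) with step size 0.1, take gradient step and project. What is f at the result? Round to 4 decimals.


Step 1: Compute gradient at (1.1797, 0.6371).
grad_x = 2*6*1.1797 + 2 = 16.1564
grad_y = 2*2*0.6371 + 7 = 9.5484
Step 2: Gradient step.
x_raw = 1.1797 - 0.1*16.1564 = -0.4359
y_raw = 0.6371 - 0.1*9.5484 = -0.3177
Step 3: Project onto [-3, 2].
x_proj = clip(-0.4359) = -0.4359
y_proj = clip(-0.3177) = -0.3177
Step 4: Evaluate f.
f(-0.4359, -0.3177) = -1.7539


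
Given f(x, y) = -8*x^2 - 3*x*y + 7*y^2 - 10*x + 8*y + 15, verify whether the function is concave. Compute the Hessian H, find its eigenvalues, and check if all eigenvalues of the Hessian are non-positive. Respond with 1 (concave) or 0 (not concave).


The Hessian of f(x,y) = -8*x^2 - 3*x*y + 7*y^2 - 10*x + 8*y + 15 is:
H = [[-16, -3], [-3, 14]]
Trace = -16 + 14 = -2
Determinant = -16*14 - (-3)^2 = -233
Discriminant = (-2)^2 - 4*-233 = 936.0
Eigenvalues: lambda_1 = -16.2971, lambda_2 = 14.2971
The function is not concave.

0


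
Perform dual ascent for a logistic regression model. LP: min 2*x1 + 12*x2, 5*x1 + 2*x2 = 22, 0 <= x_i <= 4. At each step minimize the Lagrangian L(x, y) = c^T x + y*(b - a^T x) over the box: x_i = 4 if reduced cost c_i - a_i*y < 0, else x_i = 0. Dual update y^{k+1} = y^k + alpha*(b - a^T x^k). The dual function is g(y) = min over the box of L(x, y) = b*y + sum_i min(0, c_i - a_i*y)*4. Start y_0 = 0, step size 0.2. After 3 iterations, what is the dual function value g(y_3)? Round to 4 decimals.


Dual ascent for LP: min 2*x1 + 12*x2, 5*x1 + 2*x2 = 22, 0 <= x_i <= 4
Step 1: y^k = 0.0, reduced costs: (2.0, 12.0)
  x^k = (0.0, 0.0), subgradient = b - a^T x = 22.0
  y^{k+1} = 0.0 + 0.2*22.0 = 4.4
Step 2: y^k = 4.4, reduced costs: (-20.0, 3.2)
  x^k = (4.0, 0.0), subgradient = b - a^T x = 2.0
  y^{k+1} = 4.4 + 0.2*2.0 = 4.8
Step 3: y^k = 4.8, reduced costs: (-22.0, 2.4)
  x^k = (4.0, 0.0), subgradient = b - a^T x = 2.0
  y^{k+1} = 4.8 + 0.2*2.0 = 5.2
Dual objective at y_3 = 5.2: reduced costs (-24.0, 1.6), box minimizer x = (4.0, 0.0)
g(y_3) = b*y + (c1 - a1*y)*x1 + (c2 - a2*y)*x2 = 22*5.2 + (-24.0)*4.0 + 1.6*0.0 = 114.4 - 96.0 + 0.0 = 18.4


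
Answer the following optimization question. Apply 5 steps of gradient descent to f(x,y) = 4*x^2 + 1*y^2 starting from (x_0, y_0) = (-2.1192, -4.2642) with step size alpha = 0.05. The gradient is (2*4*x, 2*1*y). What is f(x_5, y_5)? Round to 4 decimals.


Gradient descent on f(x,y) = 4*x^2 + 1*y^2.
Starting point: (-2.1192, -4.2642), alpha = 0.05
Step 1: grad_x = 2*4*-2.1192 = -16.9536, grad_y = 2*1*-4.2642 = -8.5284
  x_1 = -2.1192 - 0.05*-16.9536 = -1.2715
  y_1 = -4.2642 - 0.05*-8.5284 = -3.8378
Step 2: grad_x = 2*4*-1.2715 = -10.1722, grad_y = 2*1*-3.8378 = -7.6756
  x_2 = -1.2715 - 0.05*-10.1722 = -0.7629
  y_2 = -3.8378 - 0.05*-7.6756 = -3.454
Step 3: grad_x = 2*4*-0.7629 = -6.1033, grad_y = 2*1*-3.454 = -6.908
  x_3 = -0.7629 - 0.05*-6.1033 = -0.4577
  y_3 = -3.454 - 0.05*-6.908 = -3.1086
Step 4: grad_x = 2*4*-0.4577 = -3.662, grad_y = 2*1*-3.1086 = -6.2172
  x_4 = -0.4577 - 0.05*-3.662 = -0.2746
  y_4 = -3.1086 - 0.05*-6.2172 = -2.7977
Step 5: grad_x = 2*4*-0.2746 = -2.1972, grad_y = 2*1*-2.7977 = -5.5955
  x_5 = -0.2746 - 0.05*-2.1972 = -0.1648
  y_5 = -2.7977 - 0.05*-5.5955 = -2.518
f(-0.1648, -2.518) = 4*(-0.1648)^2 + 1*(-2.518)^2 = 6.4488


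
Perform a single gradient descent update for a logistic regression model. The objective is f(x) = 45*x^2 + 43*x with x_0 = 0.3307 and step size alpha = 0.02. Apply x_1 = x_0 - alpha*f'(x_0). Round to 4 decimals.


We compute the gradient at x_0 and apply the update.
f'(x) = 90*x + 43
f'(0.3307) = 90*0.3307 + 43 = 72.763
x_1 = 0.3307 - 0.02*72.763 = -1.1246


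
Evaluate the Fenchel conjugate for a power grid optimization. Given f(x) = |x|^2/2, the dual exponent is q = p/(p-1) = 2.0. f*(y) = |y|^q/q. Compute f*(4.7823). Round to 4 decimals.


The conjugate exponent q satisfies 1/p + 1/q = 1.
p = 2, so q = 2/(2 - 1) = 2.0
|y|^q = 4.7823^2.0 = 22.8704
f*(4.7823) = 22.8704 / 2.0 = 11.4352


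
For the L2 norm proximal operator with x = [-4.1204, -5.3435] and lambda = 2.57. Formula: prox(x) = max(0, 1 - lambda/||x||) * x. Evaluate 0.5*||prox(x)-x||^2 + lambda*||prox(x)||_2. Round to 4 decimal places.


Step 1: Compute ||x||.
||x|| = 6.7476
Step 2: Compute scaling factor.
scale = max(0, 1 - 2.57/6.7476) = 0.6191
Step 3: prox(x) = [-2.551, -3.3083]
||prox(x)|| = 4.1776
Step 4: Proximal objective.
0.5*||prox-x||^2 = 3.3025
lambda*||prox|| = 10.7364
Total = 14.039


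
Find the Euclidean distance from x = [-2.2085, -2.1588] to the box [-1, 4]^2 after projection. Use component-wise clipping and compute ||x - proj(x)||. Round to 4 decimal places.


Project each component onto [-1, 4].
clip(-2.2085) = -1.0, clip(-2.1588) = -1.0
Projection = [-1.0, -1.0]
Squared diffs: [1.4605, 1.3428]
Distance = sqrt(2.8033) = 1.6743


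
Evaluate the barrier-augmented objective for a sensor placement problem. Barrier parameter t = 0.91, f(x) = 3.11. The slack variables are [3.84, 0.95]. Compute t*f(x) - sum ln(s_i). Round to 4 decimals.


Step 1: Compute log-barrier.
ln values: [1.3455, -0.0513]
phi = -(1.3455 - 0.0513) = -1.2942
Step 2: Compute augmented objective.
t*f(x) = 0.91*3.11 = 2.8301
Total = 2.8301 - 1.2942 = 1.5359
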